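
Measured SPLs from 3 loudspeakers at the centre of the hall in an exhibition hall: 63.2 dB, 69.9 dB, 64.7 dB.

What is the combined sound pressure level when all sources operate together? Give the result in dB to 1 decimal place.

Converting to relative power and adding: 10^(63.2/10) + 10^(69.9/10) + 10^(64.7/10) = 1.481e+07.
Back to dB: 10·log₁₀ Σ = 71.7 dB.

71.7 dB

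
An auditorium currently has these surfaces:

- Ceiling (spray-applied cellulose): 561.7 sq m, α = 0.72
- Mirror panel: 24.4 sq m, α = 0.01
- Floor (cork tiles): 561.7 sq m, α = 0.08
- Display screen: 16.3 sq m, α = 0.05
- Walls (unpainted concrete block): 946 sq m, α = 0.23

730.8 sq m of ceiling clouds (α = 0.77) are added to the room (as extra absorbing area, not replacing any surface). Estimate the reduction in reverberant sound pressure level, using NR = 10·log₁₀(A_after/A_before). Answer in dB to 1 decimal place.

2.7 dB

Summing Sᵢαᵢ: 404.424 + 0.244 + 44.936 + 0.815 + 217.580 → A_before = 667.999 sabins.
Treatment contributes 730.8·0.77 = 562.716 sabins.
New total A_after = 1230.715 sabins.
Reduction = 10 log₁₀(A_after/A_before) = 10 log₁₀(1.8424) = 2.7 dB.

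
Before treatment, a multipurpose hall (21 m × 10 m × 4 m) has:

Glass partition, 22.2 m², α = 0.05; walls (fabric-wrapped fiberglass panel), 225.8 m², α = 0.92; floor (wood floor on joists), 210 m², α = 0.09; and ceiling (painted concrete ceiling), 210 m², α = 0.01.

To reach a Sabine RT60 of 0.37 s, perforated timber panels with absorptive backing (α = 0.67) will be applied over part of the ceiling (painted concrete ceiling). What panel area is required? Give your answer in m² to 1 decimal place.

A₁ = Σ Sᵢαᵢ = 22.2·0.05 + 225.8·0.92 + 210·0.09 + 210·0.01 = 229.846 sabins.
V = 840 m³. Target absorption A₂ = 0.161 × 840 / 0.37 = 365.514 sabins.
Absorption to add: 365.514 − 229.846 = 135.668 sabins.
Net gain per m²: Δα = 0.67 − 0.01 = 0.66.
Area = ΔA/Δα = 135.668/0.66 = 205.6 m².

205.6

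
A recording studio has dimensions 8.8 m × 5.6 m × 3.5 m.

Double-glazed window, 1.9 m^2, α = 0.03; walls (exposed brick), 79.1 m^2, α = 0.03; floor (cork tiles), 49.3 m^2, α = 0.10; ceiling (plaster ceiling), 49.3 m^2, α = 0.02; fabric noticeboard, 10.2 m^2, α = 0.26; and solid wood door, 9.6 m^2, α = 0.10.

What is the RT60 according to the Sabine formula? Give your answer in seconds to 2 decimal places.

2.32 sec

A = Σ Sᵢαᵢ = 1.9·0.03 + 79.1·0.03 + 49.3·0.10 + 49.3·0.02 + 10.2·0.26 + 9.6·0.10 = 11.958 sabins.
Volume V = 8.8 × 5.6 × 3.5 = 172.48 m³.
Sabine: RT60 = 0.161 × 172.48 / 11.958 = 2.32 s.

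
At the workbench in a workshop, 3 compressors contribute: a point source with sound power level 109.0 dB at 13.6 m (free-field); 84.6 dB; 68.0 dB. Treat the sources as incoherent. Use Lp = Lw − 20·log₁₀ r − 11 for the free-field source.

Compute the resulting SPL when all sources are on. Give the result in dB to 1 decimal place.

Source at 13.6 m: Lp = 109.0 − 20·log₁₀(13.6) − 11 = 75.3 dB.
Sum in the linear (power) domain: Σ 10^(Lᵢ/10) = 10^(75.3/10) + 10^(84.6/10) + 10^(68.0/10) = 3.286e+08.
Back to dB: 10·log₁₀ Σ = 85.2 dB.

85.2 dB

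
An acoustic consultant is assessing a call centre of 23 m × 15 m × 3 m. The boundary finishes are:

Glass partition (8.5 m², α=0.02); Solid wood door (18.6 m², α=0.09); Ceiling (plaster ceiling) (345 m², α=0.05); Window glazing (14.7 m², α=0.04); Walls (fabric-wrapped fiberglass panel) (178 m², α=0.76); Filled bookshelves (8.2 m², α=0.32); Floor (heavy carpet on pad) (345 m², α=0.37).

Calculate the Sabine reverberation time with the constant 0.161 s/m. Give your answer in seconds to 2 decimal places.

Summing Sᵢαᵢ: 0.170 + 1.674 + 17.250 + 0.588 + 135.280 + 2.624 + 127.650 → A = 285.236 sabins.
Room volume: 1035 m³.
RT60 = 0.161 · V / A = 0.161 × 1035 / 285.236 = 0.58 s.

0.58 s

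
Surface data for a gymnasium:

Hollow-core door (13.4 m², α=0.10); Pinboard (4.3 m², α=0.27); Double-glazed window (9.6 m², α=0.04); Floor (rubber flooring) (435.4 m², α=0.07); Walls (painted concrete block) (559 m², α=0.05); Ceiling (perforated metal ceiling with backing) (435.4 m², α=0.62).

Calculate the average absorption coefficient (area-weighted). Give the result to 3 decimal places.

0.227

Total surface area S = 1457.1 m².
Σ(Sᵢαᵢ) = 13.4·0.10 + 4.3·0.27 + 9.6·0.04 + 435.4·0.07 + 559·0.05 + 435.4·0.62 = 331.261.
ᾱ = 331.261 / 1457.1 = 0.227.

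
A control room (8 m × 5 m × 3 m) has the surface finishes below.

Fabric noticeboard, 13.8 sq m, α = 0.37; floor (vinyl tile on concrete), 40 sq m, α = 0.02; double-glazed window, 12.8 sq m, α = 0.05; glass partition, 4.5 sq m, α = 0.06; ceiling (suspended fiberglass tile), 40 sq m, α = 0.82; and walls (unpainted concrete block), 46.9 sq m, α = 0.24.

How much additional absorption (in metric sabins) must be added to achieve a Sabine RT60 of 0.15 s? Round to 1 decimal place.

77.9 sabins

Equivalent absorption area: A₁ = 13.8*0.37 + 40*0.02 + 12.8*0.05 + 4.5*0.06 + 40*0.82 + 46.9*0.24 = 50.872 sq m.
For T = 0.15 s, need A₂ = 0.161·V/T = 0.161·120/0.15 = 128.800 sabins.
Additional absorption ΔA = 128.800 − 50.872 = 77.9 sabins.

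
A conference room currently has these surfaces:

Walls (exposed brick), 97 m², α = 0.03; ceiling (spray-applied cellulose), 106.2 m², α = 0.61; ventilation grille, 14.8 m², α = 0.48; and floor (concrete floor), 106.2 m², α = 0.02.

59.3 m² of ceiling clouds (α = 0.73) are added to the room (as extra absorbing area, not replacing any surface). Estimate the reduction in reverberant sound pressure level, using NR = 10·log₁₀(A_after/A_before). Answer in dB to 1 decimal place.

A_before = Σ Sᵢαᵢ = 97×0.03 + 106.2×0.61 + 14.8×0.48 + 106.2×0.02 = 76.920 sabins.
Added absorption = 59.3 × 0.73 = 43.289 sabins.
New total A_after = 120.209 sabins.
Reduction = 10 log₁₀(A_after/A_before) = 10 log₁₀(1.5628) = 1.9 dB.

1.9 dB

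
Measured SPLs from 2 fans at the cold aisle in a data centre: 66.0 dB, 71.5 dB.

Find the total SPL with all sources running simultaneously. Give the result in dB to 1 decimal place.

Σ 10^(Lᵢ/10) = 1.811e+07.
Back to dB: 10·log₁₀ Σ = 72.6 dB.

72.6 dB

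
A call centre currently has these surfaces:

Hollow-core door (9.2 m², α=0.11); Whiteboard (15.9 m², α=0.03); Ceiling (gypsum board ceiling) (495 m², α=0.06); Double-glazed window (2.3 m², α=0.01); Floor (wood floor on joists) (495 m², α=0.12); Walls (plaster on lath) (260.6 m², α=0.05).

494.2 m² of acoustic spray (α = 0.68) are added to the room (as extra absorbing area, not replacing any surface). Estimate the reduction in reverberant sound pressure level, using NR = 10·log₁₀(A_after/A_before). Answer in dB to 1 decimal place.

6.3 dB

Total absorption A_before = 9.2*0.11 + 15.9*0.03 + 495*0.06 + 2.3*0.01 + 495*0.12 + 260.6*0.05
  = 1.012 + 0.477 + 29.700 + 0.023 + 59.400 + 13.030 = 103.642 m² sabins.
Added absorption = 494.2 × 0.68 = 336.056 sabins.
New total A_after = 439.698 sabins.
Reduction = 10 log₁₀(A_after/A_before) = 10 log₁₀(4.2425) = 6.3 dB.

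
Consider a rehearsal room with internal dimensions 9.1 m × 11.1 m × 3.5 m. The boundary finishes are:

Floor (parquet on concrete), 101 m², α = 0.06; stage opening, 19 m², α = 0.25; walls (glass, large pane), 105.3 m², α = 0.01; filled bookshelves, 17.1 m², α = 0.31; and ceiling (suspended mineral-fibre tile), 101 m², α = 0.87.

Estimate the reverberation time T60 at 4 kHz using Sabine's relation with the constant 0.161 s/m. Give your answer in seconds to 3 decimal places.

0.542 s

Equivalent absorption area: A = 101*0.06 + 19*0.25 + 105.3*0.01 + 17.1*0.31 + 101*0.87 = 105.034 m².
Room volume: 353.535 m³.
Sabine: RT60 = 0.161 × 353.535 / 105.034 = 0.542 s.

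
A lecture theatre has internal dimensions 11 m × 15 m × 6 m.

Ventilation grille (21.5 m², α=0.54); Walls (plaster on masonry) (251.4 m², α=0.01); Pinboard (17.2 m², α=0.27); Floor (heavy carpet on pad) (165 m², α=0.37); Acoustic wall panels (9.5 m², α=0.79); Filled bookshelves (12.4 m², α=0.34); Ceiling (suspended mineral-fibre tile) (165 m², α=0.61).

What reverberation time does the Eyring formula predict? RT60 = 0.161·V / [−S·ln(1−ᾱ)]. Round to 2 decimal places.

0.70 s

S = Σ Sᵢ = 642.0 m².
Σ(Sᵢαᵢ) = 21.5·0.54 + 251.4·0.01 + 17.2·0.27 + 165·0.37 + 9.5·0.79 + 12.4·0.34 + 165·0.61 = 192.189.
ᾱ = 192.189 / 642.0 = 0.2994.
−S·ln(1−ᾱ) = −642.0 × ln(1 − 0.2994) = 228.435.
V = 11 × 15 × 6 = 990 m³.
RT60 = 0.161 × 990 / 228.435 = 0.70 s.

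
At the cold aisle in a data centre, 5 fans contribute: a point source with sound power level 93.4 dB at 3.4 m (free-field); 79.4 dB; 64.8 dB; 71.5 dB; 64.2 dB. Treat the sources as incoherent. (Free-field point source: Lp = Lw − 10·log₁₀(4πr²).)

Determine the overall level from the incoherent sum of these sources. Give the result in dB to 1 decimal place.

80.9 dB

Source at 3.4 m: Lp = 93.4 − 10·log₁₀(4π·3.4²) = 93.4 − 10·log₁₀(145.267) = 71.8 dB.
Sum in the linear (power) domain: Σ 10^(Lᵢ/10) = 10^(71.8/10) + 10^(79.4/10) + 10^(64.8/10) + 10^(71.5/10) + 10^(64.2/10) = 1.22e+08.
L_total = 10·log₁₀(1.22e+08) = 80.9 dB.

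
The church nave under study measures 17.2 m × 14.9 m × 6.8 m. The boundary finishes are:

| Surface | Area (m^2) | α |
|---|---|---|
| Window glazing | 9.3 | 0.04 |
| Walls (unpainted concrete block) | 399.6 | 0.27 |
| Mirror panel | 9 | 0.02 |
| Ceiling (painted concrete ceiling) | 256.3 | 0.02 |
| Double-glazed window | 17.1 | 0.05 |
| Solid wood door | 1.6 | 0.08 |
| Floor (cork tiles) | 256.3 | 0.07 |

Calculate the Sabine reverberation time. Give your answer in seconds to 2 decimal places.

2.12 s

Summing Sᵢαᵢ: 0.372 + 107.892 + 0.180 + 5.126 + 0.855 + 0.128 + 17.941 → A = 132.494 sabins.
Room volume: 1742.704 m³.
T = 0.161 V/A = 0.161·1742.704/132.494 = 2.12 s.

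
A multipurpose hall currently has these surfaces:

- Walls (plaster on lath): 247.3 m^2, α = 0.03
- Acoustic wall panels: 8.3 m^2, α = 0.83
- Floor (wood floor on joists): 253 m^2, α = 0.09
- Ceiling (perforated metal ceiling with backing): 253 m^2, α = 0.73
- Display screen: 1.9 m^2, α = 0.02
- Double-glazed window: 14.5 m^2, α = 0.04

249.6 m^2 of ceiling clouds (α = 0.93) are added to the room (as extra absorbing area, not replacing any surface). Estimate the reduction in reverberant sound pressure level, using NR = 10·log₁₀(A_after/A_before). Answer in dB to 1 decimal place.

Summing Sᵢαᵢ: 7.419 + 6.889 + 22.770 + 184.690 + 0.038 + 0.580 → A_before = 222.386 sabins.
Added absorption = 249.6 × 0.93 = 232.128 sabins.
New total A_after = 454.514 sabins.
NR = 10·log₁₀(454.514/222.386) = 3.1 dB.

3.1 dB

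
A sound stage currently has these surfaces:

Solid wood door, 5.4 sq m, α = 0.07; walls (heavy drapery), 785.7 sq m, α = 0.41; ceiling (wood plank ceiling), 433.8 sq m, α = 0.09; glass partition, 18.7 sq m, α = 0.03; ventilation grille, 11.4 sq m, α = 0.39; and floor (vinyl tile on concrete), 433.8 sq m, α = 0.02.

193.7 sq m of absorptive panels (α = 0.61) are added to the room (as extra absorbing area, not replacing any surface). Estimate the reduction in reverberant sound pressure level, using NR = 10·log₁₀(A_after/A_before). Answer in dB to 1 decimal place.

A_before = Σ Sᵢαᵢ = 5.4×0.07 + 785.7×0.41 + 433.8×0.09 + 18.7×0.03 + 11.4×0.39 + 433.8×0.02 = 375.240 sabins.
Added absorption = 193.7 × 0.61 = 118.157 sabins.
A_after = 375.240 + 118.157 = 493.397 sabins.
Reduction = 10 log₁₀(A_after/A_before) = 10 log₁₀(1.3149) = 1.2 dB.

1.2 dB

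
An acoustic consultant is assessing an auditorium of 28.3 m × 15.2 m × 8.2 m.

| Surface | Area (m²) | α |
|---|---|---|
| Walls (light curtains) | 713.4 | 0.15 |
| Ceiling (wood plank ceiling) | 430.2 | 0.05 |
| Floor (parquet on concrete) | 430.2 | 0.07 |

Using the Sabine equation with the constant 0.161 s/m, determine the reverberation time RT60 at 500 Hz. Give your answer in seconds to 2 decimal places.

Total absorption A = 713.4*0.15 + 430.2*0.05 + 430.2*0.07
  = 107.010 + 21.510 + 30.114 = 158.634 m² sabins.
V = 28.3·15.2·8.2 = 3527.312 m³.
Sabine: RT60 = 0.161 × 3527.312 / 158.634 = 3.58 s.

3.58 s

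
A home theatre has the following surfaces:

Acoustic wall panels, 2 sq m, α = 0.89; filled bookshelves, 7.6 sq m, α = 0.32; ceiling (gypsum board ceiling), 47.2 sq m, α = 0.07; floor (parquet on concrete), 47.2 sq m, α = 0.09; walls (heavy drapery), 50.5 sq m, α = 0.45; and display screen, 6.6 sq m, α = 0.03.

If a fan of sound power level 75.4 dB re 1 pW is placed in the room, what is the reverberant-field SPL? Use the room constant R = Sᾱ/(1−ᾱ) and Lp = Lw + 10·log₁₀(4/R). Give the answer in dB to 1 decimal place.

65.0 dB

Σ(Sᵢαᵢ) = 2×0.89 + 7.6×0.32 + 47.2×0.07 + 47.2×0.09 + 50.5×0.45 + 6.6×0.03 = 34.687; total area S = 161.1 sq m.
ᾱ = 34.687/161.1 = 0.2153; R = Sᾱ/(1−ᾱ) = 34.687/(1−0.2153) = 44.204 sq m.
Lp = 75.4 + 10·log₁₀(4/44.204) = 75.4 + (-10.43) = 65.0 dB.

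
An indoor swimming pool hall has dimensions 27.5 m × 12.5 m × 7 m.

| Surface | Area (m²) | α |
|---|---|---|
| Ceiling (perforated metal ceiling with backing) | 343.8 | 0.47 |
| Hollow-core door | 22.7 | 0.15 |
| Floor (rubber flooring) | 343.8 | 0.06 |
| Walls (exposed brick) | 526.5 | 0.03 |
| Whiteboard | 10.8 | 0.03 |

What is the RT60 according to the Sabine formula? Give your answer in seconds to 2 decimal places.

Equivalent absorption area: A = 343.8·0.47 + 22.7·0.15 + 343.8·0.06 + 526.5·0.03 + 10.8·0.03 = 201.738 m².
Volume V = 27.5 × 12.5 × 7 = 2406.25 m³.
T = 0.161 V/A = 0.161·2406.25/201.738 = 1.92 s.

1.92 s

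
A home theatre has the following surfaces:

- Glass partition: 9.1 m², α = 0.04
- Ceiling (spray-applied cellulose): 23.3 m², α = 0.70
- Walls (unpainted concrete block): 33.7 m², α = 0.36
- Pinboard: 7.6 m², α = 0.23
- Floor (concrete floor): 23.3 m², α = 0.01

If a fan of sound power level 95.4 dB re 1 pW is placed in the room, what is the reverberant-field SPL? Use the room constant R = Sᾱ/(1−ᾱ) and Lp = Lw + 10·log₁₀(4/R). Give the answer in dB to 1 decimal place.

Σ(Sᵢαᵢ) = 9.1×0.04 + 23.3×0.70 + 33.7×0.36 + 7.6×0.23 + 23.3×0.01 = 30.787; total area S = 97.0 m².
ᾱ = 30.787/97.0 = 0.3174; R = Sᾱ/(1−ᾱ) = 30.787/(1−0.3174) = 45.103 m².
Lp = 95.4 + 10·log₁₀(4/45.103) = 95.4 + (-10.52) = 84.9 dB.

84.9 dB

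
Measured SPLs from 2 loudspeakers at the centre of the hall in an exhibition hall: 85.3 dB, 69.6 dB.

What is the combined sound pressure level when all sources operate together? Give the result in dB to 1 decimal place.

Σ 10^(Lᵢ/10) = 3.48e+08.
L_total = 10·log₁₀(3.48e+08) = 85.4 dB.

85.4 dB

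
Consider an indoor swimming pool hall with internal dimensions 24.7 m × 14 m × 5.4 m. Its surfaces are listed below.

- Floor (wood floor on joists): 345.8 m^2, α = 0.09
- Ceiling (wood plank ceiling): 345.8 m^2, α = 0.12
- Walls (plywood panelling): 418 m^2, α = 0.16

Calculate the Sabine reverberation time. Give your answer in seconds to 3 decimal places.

2.155 seconds

Total absorption A = 345.8×0.09 + 345.8×0.12 + 418×0.16
  = 31.122 + 41.496 + 66.880 = 139.498 m^2 sabins.
V = 24.7·14·5.4 = 1867.32 m³.
RT60 = 0.161 · V / A = 0.161 × 1867.32 / 139.498 = 2.155 s.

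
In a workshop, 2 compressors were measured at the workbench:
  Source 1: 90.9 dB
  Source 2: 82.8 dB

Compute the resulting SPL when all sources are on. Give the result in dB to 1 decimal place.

91.5 dB

Σ 10^(Lᵢ/10) = 1.421e+09.
Combined level = 10 log₁₀(1.421e+09) = 91.5 dB.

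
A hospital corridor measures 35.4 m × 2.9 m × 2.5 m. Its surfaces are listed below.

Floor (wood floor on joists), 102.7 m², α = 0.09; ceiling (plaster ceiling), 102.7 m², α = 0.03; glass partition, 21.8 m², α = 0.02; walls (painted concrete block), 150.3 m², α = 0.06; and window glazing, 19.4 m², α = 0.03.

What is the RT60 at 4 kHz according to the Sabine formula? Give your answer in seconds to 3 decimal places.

1.848 s

Equivalent absorption area: A = 102.7*0.09 + 102.7*0.03 + 21.8*0.02 + 150.3*0.06 + 19.4*0.03 = 22.360 m².
Volume V = 35.4 × 2.9 × 2.5 = 256.65 m³.
Sabine: RT60 = 0.161 × 256.65 / 22.360 = 1.848 s.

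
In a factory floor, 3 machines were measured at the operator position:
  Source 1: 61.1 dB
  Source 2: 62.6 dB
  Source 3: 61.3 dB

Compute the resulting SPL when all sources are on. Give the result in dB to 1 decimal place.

66.5 dB

Sum in the linear (power) domain: Σ 10^(Lᵢ/10) = 10^(61.1/10) + 10^(62.6/10) + 10^(61.3/10) = 4.457e+06.
L_total = 10·log₁₀(4.457e+06) = 66.5 dB.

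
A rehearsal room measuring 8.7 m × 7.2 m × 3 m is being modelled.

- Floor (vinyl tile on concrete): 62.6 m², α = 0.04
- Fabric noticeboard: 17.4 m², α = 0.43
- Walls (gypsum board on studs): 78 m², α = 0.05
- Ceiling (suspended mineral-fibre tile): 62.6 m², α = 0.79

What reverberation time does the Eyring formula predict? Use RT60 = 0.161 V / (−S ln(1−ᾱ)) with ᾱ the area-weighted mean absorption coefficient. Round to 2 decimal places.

Total surface area S = 62.6 + 17.4 + 78 + 62.6 = 220.6 m².
Σ(Sᵢαᵢ) = 62.6×0.04 + 17.4×0.43 + 78×0.05 + 62.6×0.79 = 63.340.
Mean coefficient ᾱ = A/S = 0.2871.
−S·ln(1−ᾱ) = −220.6 × ln(1 − 0.2871) = 74.654.
V = 8.7 × 7.2 × 3 = 187.92 m³.
RT60 = 0.161 × 187.92 / 74.654 = 0.41 s.

0.41 s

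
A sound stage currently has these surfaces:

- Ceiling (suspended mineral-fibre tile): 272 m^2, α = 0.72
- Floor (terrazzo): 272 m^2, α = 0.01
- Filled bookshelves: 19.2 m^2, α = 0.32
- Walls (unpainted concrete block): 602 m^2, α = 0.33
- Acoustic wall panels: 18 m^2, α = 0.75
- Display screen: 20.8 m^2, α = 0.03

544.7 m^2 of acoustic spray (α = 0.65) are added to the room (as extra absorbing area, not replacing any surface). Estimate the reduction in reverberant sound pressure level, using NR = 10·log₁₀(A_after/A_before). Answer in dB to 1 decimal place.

2.7 dB

Total absorption A_before = 272·0.72 + 272·0.01 + 19.2·0.32 + 602·0.33 + 18·0.75 + 20.8·0.03
  = 195.840 + 2.720 + 6.144 + 198.660 + 13.500 + 0.624 = 417.488 m^2 sabins.
Treatment contributes 544.7·0.65 = 354.055 sabins.
A_after = 417.488 + 354.055 = 771.543 sabins.
Reduction = 10 log₁₀(A_after/A_before) = 10 log₁₀(1.8481) = 2.7 dB.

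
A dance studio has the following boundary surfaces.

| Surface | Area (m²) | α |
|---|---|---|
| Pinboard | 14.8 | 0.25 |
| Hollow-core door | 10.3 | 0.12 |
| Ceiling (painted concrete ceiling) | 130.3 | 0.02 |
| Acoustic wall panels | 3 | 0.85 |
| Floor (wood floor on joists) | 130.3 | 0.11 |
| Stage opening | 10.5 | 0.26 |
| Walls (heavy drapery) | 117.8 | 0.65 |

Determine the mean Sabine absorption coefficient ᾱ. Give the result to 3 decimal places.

S = Σ Sᵢ = 14.8 + 10.3 + 130.3 + 3 + 130.3 + 10.5 + 117.8 = 417.0 m².
A = 14.8·0.25 + 10.3·0.12 + 130.3·0.02 + 3·0.85 + 130.3·0.11 + 10.5·0.26 + 117.8·0.65 = 103.725 sabins.
ᾱ = A/S = 0.249.

0.249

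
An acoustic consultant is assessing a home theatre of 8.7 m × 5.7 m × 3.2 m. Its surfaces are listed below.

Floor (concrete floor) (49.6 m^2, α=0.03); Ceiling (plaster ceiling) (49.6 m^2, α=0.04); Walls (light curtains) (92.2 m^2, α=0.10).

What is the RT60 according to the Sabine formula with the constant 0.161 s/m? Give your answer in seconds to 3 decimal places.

2.013 s

Equivalent absorption area: A = 49.6×0.03 + 49.6×0.04 + 92.2×0.10 = 12.692 m^2.
Room volume: 158.688 m³.
Sabine: RT60 = 0.161 × 158.688 / 12.692 = 2.013 s.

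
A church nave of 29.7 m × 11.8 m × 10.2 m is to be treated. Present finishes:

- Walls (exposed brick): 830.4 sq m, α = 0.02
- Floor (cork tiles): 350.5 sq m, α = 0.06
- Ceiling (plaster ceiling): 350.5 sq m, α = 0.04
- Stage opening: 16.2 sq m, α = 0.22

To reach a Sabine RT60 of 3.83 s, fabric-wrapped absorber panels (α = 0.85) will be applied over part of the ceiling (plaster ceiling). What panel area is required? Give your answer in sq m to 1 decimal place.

117.3

A₁ = Σ Sᵢαᵢ = 830.4×0.02 + 350.5×0.06 + 350.5×0.04 + 16.2×0.22 = 55.222 sabins.
V = 3574.692 m³. Target absorption A₂ = 0.161 × 3574.692 / 3.83 = 150.268 sabins.
ΔA needed = 150.268 − 55.222 = 95.046 sabins.
Each sq m of panel replacing the ceiling (plaster ceiling) adds (0.85 − 0.04) = 0.81 sabins.
Panel area = 95.046 / 0.81 = 117.3 sq m.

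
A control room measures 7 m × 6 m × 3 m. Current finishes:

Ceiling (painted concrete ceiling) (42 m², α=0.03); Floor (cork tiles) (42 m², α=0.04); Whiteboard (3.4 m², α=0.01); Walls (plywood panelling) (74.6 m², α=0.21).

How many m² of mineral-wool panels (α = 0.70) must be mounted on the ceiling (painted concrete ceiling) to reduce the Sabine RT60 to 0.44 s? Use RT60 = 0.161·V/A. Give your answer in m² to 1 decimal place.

41.0

Summing Sᵢαᵢ: 1.260 + 1.680 + 0.034 + 15.666 → A₁ = 18.640 sabins.
V = 126 m³. Target absorption A₂ = 0.161 × 126 / 0.44 = 46.105 sabins.
ΔA needed = 46.105 − 18.640 = 27.465 sabins.
Net gain per m²: Δα = 0.70 − 0.03 = 0.67.
Area = ΔA/Δα = 27.465/0.67 = 41.0 m².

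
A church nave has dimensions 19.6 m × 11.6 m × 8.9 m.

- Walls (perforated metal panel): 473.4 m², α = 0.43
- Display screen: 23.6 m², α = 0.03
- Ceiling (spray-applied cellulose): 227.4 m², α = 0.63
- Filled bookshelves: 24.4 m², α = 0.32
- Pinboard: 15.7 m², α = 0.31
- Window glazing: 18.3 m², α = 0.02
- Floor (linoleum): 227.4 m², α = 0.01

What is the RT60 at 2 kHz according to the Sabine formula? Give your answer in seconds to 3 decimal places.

A = Σ Sᵢαᵢ = 473.4×0.43 + 23.6×0.03 + 227.4×0.63 + 24.4×0.32 + 15.7×0.31 + 18.3×0.02 + 227.4×0.01 = 362.847 sabins.
Volume V = 19.6 × 11.6 × 8.9 = 2023.504 m³.
RT60 = 0.161 · V / A = 0.161 × 2023.504 / 362.847 = 0.898 s.

0.898 sec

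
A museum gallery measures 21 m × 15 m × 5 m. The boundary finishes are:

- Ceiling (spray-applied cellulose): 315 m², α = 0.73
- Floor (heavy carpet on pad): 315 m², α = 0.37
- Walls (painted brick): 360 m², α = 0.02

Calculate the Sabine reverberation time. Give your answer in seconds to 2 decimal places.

A = Σ Sᵢαᵢ = 315*0.73 + 315*0.37 + 360*0.02 = 353.700 sabins.
V = 21·15·5 = 1575 m³.
Sabine: RT60 = 0.161 × 1575 / 353.700 = 0.72 s.

0.72 seconds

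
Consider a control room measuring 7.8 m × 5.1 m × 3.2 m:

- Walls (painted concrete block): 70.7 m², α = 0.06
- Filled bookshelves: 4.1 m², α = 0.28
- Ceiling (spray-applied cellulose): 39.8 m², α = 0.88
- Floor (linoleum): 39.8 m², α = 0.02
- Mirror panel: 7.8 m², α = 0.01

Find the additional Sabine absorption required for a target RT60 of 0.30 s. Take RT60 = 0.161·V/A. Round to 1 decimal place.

Summing Sᵢαᵢ: 4.242 + 1.148 + 35.024 + 0.796 + 0.078 → A₁ = 41.288 sabins.
V = 127.296 m³. Required absorption A₂ = 0.161 × 127.296 / 0.30 = 68.316 sabins.
Additional absorption ΔA = 68.316 − 41.288 = 27.0 sabins.

27.0 sabins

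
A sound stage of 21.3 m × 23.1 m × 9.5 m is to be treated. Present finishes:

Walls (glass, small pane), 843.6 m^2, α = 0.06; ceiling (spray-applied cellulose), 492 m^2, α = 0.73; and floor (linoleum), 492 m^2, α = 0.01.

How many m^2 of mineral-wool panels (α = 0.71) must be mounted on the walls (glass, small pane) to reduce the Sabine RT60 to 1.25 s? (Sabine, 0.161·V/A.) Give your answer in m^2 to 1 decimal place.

288.2

Summing Sᵢαᵢ: 50.616 + 359.160 + 4.920 → A₁ = 414.696 sabins.
V = 4674.285 m³. Target absorption A₂ = 0.161 × 4674.285 / 1.25 = 602.048 sabins.
ΔA needed = 602.048 − 414.696 = 187.352 sabins.
Each m^2 of panel replacing the walls (glass, small pane) adds (0.71 − 0.06) = 0.65 sabins.
Area = ΔA/Δα = 187.352/0.65 = 288.2 m^2.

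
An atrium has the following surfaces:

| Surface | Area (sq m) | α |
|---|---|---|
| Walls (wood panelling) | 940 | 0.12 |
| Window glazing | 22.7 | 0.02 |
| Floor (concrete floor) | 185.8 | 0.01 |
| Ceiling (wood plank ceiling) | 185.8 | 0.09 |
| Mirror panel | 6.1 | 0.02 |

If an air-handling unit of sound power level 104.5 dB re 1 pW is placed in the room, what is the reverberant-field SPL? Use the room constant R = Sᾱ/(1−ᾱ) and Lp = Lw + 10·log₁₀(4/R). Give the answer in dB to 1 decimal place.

88.9 dB

Σ(Sᵢαᵢ) = 940·0.12 + 22.7·0.02 + 185.8·0.01 + 185.8·0.09 + 6.1·0.02 = 131.956; total area S = 1340.4 sq m.
ᾱ = 131.956/1340.4 = 0.0984; R = Sᾱ/(1−ᾱ) = 131.956/(1−0.0984) = 146.358 sq m.
Lp = 104.5 + 10·log₁₀(4/146.358) = 104.5 + (-15.63) = 88.9 dB.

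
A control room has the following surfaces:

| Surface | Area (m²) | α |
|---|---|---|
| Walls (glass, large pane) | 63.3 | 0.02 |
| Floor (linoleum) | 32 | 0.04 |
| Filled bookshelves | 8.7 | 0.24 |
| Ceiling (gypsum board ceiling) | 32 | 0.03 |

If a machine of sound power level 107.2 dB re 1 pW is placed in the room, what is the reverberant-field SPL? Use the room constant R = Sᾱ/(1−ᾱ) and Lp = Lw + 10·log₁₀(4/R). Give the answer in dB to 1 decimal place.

105.6 dB

Σ(Sᵢαᵢ) = 63.3×0.02 + 32×0.04 + 8.7×0.24 + 32×0.03 = 5.594; total area S = 136.0 m².
ᾱ = 5.594/136.0 = 0.0411; R = Sᾱ/(1−ᾱ) = 5.594/(1−0.0411) = 5.834 m².
Lp = Lw + 10 log₁₀(4/R) = 107.2 -1.64 = 105.6 dB.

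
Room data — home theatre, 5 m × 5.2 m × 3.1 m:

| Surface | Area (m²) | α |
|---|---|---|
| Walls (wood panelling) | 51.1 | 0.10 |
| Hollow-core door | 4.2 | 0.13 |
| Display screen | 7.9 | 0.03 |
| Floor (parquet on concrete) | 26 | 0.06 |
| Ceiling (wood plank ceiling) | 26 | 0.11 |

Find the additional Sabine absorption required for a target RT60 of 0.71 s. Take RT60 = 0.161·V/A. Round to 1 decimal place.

8.0 sabins

A₁ = Σ Sᵢαᵢ = 51.1*0.10 + 4.2*0.13 + 7.9*0.03 + 26*0.06 + 26*0.11 = 10.313 sabins.
For T = 0.71 s, need A₂ = 0.161·V/T = 0.161·80.6/0.71 = 18.277 sabins.
Shortfall: 18.277 − 10.313 = 8.0 sabins.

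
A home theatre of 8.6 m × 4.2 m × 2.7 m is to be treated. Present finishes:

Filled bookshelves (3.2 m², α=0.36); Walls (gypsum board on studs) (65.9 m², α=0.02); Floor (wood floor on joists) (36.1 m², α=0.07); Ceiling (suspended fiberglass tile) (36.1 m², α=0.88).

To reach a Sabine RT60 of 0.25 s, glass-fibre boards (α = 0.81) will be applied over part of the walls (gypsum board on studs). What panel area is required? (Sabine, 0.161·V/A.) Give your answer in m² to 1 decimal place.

Total absorption A₁ = 3.2*0.36 + 65.9*0.02 + 36.1*0.07 + 36.1*0.88
  = 1.152 + 1.318 + 2.527 + 31.768 = 36.765 m² sabins.
Required A₂ = 0.161·97.524/0.25 = 62.805 sabins.
ΔA needed = 62.805 − 36.765 = 26.040 sabins.
Each m² of panel replacing the walls (gypsum board on studs) adds (0.81 − 0.02) = 0.79 sabins.
Panel area = 26.040 / 0.79 = 33.0 m².

33.0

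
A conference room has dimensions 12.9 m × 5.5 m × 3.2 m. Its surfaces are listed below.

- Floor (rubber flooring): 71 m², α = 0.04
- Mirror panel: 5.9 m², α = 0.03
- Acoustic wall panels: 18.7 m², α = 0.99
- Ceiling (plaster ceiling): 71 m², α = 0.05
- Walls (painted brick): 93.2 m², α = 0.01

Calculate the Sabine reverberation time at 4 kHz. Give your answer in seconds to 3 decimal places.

Total absorption A = 71*0.04 + 5.9*0.03 + 18.7*0.99 + 71*0.05 + 93.2*0.01
  = 2.840 + 0.177 + 18.513 + 3.550 + 0.932 = 26.012 m² sabins.
Volume V = 12.9 × 5.5 × 3.2 = 227.04 m³.
RT60 = 0.161 · V / A = 0.161 × 227.04 / 26.012 = 1.405 s.

1.405 seconds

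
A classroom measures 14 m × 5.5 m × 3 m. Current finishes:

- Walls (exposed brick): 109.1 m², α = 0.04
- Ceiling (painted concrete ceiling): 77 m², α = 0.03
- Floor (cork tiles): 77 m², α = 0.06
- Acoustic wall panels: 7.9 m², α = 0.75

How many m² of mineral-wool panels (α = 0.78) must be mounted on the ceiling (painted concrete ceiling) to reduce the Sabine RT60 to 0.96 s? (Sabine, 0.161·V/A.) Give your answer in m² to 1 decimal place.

A₁ = Σ Sᵢαᵢ = 109.1·0.04 + 77·0.03 + 77·0.06 + 7.9·0.75 = 17.219 sabins.
V = 231 m³. Target absorption A₂ = 0.161 × 231 / 0.96 = 38.741 sabins.
ΔA needed = 38.741 − 17.219 = 21.522 sabins.
Net gain per m²: Δα = 0.78 − 0.03 = 0.75.
Panel area = 21.522 / 0.75 = 28.7 m².

28.7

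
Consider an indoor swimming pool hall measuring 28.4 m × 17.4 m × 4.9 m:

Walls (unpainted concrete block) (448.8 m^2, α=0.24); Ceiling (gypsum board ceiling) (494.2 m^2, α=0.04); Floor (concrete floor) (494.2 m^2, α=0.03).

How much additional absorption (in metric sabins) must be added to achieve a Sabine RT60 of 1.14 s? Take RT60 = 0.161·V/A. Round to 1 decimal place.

199.7 sabins

A₁ = Σ Sᵢαᵢ = 448.8·0.24 + 494.2·0.04 + 494.2·0.03 = 142.306 sabins.
Target A₂ = 0.161·2421.384/1.14 = 341.967 sabins (V = 2421.384 m³).
Shortfall: 341.967 − 142.306 = 199.7 sabins.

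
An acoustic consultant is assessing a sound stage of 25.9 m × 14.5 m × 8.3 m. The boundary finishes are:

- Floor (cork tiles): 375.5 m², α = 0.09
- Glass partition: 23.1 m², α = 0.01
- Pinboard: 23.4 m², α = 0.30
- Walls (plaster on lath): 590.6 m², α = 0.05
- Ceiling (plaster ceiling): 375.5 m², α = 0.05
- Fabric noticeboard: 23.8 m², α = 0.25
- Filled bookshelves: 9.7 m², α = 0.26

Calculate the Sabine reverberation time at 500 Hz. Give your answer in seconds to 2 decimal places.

Summing Sᵢαᵢ: 33.795 + 0.231 + 7.020 + 29.530 + 18.775 + 5.950 + 2.522 → A = 97.823 sabins.
Volume V = 25.9 × 14.5 × 8.3 = 3117.065 m³.
Sabine: RT60 = 0.161 × 3117.065 / 97.823 = 5.13 s.

5.13 sec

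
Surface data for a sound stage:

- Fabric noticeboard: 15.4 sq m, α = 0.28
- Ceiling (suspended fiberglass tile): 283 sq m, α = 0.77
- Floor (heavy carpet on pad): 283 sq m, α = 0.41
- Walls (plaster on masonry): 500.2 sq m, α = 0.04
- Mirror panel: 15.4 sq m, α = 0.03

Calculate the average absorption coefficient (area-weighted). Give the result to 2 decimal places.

0.33

S = Σ Sᵢ = 15.4 + 283 + 283 + 500.2 + 15.4 = 1097.0 sq m.
Weighted sum Σ Sα = 358.722.
ᾱ = A/S = 0.33.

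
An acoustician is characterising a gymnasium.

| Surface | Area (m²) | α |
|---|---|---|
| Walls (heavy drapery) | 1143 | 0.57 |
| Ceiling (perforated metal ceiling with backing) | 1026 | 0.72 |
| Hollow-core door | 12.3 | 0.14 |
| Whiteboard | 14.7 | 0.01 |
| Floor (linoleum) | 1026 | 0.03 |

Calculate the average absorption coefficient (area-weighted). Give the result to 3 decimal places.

0.442

Total surface area S = 3222.0 m².
Σ(Sᵢαᵢ) = 1143·0.57 + 1026·0.72 + 12.3·0.14 + 14.7·0.01 + 1026·0.03 = 1422.879.
ᾱ = A/S = 0.442.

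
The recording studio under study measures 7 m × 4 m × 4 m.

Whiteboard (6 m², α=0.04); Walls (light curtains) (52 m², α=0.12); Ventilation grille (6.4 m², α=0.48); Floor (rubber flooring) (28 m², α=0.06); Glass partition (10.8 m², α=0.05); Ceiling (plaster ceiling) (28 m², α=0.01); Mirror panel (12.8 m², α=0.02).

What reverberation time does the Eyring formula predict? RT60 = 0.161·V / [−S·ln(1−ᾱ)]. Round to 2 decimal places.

1.40 s

Total surface area S = 6 + 52 + 6.4 + 28 + 10.8 + 28 + 12.8 = 144.0 m².
Σ(Sᵢαᵢ) = 6×0.04 + 52×0.12 + 6.4×0.48 + 28×0.06 + 10.8×0.05 + 28×0.01 + 12.8×0.02 = 12.308.
ᾱ = 12.308 / 144.0 = 0.0855.
−S·ln(1−ᾱ) = −144.0 × ln(1 − 0.0855) = 12.870.
V = 7 × 4 × 4 = 112 m³.
RT60 = 0.161 × 112 / 12.870 = 1.40 s.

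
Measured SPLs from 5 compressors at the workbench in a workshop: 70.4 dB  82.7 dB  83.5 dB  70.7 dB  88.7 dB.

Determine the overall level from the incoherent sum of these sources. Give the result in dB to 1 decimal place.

Σ 10^(Lᵢ/10) = 1.174e+09.
Combined level = 10 log₁₀(1.174e+09) = 90.7 dB.

90.7 dB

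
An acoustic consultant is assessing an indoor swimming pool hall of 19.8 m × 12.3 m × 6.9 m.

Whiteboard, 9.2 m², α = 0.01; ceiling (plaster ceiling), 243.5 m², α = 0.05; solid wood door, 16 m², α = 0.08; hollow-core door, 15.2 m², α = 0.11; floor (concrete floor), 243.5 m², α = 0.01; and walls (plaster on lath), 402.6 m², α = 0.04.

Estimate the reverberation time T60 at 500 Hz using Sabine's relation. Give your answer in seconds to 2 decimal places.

8.01 sec

Equivalent absorption area: A = 9.2×0.01 + 243.5×0.05 + 16×0.08 + 15.2×0.11 + 243.5×0.01 + 402.6×0.04 = 33.758 m².
Room volume: 1680.426 m³.
T = 0.161 V/A = 0.161·1680.426/33.758 = 8.01 s.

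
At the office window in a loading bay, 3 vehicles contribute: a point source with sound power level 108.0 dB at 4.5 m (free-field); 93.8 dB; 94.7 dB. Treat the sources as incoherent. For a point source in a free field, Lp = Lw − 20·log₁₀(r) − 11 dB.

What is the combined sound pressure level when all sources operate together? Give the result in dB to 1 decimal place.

Source at 4.5 m: Lp = 108.0 − 20·log₁₀(4.5) − 11 = 83.9 dB.
Converting to relative power and adding: 10^(83.9/10) + 10^(93.8/10) + 10^(94.7/10) = 5.596e+09.
Combined level = 10 log₁₀(5.596e+09) = 97.5 dB.

97.5 dB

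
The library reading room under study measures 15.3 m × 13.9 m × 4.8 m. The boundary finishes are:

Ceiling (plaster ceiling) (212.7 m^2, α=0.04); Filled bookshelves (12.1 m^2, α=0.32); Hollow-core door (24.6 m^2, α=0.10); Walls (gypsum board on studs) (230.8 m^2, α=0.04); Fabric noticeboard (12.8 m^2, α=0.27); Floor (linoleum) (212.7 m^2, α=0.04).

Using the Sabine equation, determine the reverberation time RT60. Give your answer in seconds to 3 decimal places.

Summing Sᵢαᵢ: 8.508 + 3.872 + 2.460 + 9.232 + 3.456 + 8.508 → A = 36.036 sabins.
Volume V = 15.3 × 13.9 × 4.8 = 1020.816 m³.
Sabine: RT60 = 0.161 × 1020.816 / 36.036 = 4.561 s.

4.561 seconds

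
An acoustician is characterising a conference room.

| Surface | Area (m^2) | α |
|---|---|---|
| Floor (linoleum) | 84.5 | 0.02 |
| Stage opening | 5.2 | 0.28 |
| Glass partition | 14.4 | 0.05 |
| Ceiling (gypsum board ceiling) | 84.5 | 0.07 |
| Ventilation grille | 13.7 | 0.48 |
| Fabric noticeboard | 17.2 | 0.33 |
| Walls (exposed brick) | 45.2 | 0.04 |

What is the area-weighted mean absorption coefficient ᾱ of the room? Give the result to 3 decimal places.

0.090

S = Σ Sᵢ = 84.5 + 5.2 + 14.4 + 84.5 + 13.7 + 17.2 + 45.2 = 264.7 m^2.
A = 84.5×0.02 + 5.2×0.28 + 14.4×0.05 + 84.5×0.07 + 13.7×0.48 + 17.2×0.33 + 45.2×0.04 = 23.841 sabins.
ᾱ = 23.841 / 264.7 = 0.090.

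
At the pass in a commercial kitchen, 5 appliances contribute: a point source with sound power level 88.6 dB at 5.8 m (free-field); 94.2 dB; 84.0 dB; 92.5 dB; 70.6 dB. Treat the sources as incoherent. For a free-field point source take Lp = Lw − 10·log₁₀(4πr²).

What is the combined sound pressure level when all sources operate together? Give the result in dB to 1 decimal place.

Source at 5.8 m: Lp = 88.6 − 10·log₁₀(4π·5.8²) = 88.6 − 10·log₁₀(422.733) = 62.3 dB.
Converting to relative power and adding: 10^(62.3/10) + 10^(94.2/10) + 10^(84.0/10) + 10^(92.5/10) + 10^(70.6/10) = 4.673e+09.
Combined level = 10 log₁₀(4.673e+09) = 96.7 dB.

96.7 dB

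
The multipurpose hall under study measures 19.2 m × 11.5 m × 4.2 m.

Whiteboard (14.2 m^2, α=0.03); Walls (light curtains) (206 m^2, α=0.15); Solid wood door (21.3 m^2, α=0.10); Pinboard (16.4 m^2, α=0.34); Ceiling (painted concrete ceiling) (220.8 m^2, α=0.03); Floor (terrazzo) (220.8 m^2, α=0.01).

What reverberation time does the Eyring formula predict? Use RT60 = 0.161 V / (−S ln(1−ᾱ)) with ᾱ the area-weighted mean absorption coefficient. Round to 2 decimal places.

3.01 s

Total surface area S = 14.2 + 206 + 21.3 + 16.4 + 220.8 + 220.8 = 699.5 m^2.
Absorption A = 14.2·0.03 + 206·0.15 + 21.3·0.10 + 16.4·0.34 + 220.8·0.03 + 220.8·0.01 = 47.864 sabins.
ᾱ = 47.864 / 699.5 = 0.0684.
−S·ln(1−ᾱ) = −699.5 × ln(1 − 0.0684) = 49.561.
V = 19.2 × 11.5 × 4.2 = 927.36 m³.
T = 0.161·V/[−S·ln(1−ᾱ)] = 0.161·927.36/49.561 = 3.01 s.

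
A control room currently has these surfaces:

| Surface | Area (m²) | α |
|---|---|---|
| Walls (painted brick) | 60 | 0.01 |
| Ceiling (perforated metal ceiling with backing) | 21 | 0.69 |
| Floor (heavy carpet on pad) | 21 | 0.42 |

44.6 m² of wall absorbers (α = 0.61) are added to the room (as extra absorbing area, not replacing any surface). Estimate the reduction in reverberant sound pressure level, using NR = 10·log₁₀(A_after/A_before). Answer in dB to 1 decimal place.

Summing Sᵢαᵢ: 0.600 + 14.490 + 8.820 → A_before = 23.910 sabins.
Treatment contributes 44.6·0.61 = 27.206 sabins.
A_after = 23.910 + 27.206 = 51.116 sabins.
NR = 10·log₁₀(51.116/23.910) = 3.3 dB.

3.3 dB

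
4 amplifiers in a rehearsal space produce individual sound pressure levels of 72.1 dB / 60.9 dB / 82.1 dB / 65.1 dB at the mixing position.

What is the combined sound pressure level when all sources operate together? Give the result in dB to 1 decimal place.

82.6 dB

Converting to relative power and adding: 10^(72.1/10) + 10^(60.9/10) + 10^(82.1/10) + 10^(65.1/10) = 1.829e+08.
Combined level = 10 log₁₀(1.829e+08) = 82.6 dB.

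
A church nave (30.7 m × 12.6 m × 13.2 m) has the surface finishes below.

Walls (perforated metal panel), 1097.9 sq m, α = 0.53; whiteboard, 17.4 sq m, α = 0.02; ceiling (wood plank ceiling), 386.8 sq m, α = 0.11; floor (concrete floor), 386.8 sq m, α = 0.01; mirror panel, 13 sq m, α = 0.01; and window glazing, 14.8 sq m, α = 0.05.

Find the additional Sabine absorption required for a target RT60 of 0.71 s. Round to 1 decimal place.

528.3 sabins

Equivalent absorption area: A₁ = 1097.9×0.53 + 17.4×0.02 + 386.8×0.11 + 386.8×0.01 + 13×0.01 + 14.8×0.05 = 629.521 sq m.
V = 5106.024 m³. Required absorption A₂ = 0.161 × 5106.024 / 0.71 = 1157.845 sabins.
Additional absorption ΔA = 1157.845 − 629.521 = 528.3 sabins.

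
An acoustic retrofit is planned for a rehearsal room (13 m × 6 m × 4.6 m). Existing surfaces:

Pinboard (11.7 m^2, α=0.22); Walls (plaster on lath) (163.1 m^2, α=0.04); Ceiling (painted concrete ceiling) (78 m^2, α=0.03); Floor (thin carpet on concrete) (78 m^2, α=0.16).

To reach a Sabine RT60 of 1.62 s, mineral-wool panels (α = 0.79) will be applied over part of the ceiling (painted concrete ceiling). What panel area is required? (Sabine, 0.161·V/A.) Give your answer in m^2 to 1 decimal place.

Total absorption A₁ = 11.7×0.22 + 163.1×0.04 + 78×0.03 + 78×0.16
  = 2.574 + 6.524 + 2.340 + 12.480 = 23.918 m^2 sabins.
V = 358.8 m³. Target absorption A₂ = 0.161 × 358.8 / 1.62 = 35.659 sabins.
ΔA needed = 35.659 − 23.918 = 11.741 sabins.
Net gain per m^2: Δα = 0.79 − 0.03 = 0.76.
Area = ΔA/Δα = 11.741/0.76 = 15.4 m^2.

15.4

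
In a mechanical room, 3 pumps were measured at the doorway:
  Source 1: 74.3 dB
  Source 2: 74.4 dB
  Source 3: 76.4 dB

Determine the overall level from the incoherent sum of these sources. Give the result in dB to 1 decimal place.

79.9 dB

Σ 10^(Lᵢ/10) = 9.811e+07.
L_total = 10·log₁₀(9.811e+07) = 79.9 dB.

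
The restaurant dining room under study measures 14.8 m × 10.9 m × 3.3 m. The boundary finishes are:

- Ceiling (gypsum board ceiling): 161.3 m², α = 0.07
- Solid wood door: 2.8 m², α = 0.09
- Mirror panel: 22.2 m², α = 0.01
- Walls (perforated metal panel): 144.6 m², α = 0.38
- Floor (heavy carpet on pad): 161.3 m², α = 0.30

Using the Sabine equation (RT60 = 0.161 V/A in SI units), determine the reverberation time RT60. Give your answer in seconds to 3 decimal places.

Summing Sᵢαᵢ: 11.291 + 0.252 + 0.222 + 54.948 + 48.390 → A = 115.103 sabins.
Room volume: 532.356 m³.
T = 0.161 V/A = 0.161·532.356/115.103 = 0.745 s.

0.745 seconds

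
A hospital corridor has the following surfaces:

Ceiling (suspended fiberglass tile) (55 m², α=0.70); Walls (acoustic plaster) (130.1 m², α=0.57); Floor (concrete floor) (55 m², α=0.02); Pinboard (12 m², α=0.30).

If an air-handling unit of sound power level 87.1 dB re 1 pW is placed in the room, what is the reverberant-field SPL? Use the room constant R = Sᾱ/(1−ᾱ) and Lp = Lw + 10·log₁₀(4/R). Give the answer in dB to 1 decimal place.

Σ(Sᵢαᵢ) = 55·0.70 + 130.1·0.57 + 55·0.02 + 12·0.30 = 117.357; total area S = 252.1 m².
ᾱ = 0.4655, so room constant R = A/(1−ᾱ) = 219.564 m².
Lp = 87.1 + 10·log₁₀(4/219.564) = 87.1 + (-17.40) = 69.7 dB.

69.7 dB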